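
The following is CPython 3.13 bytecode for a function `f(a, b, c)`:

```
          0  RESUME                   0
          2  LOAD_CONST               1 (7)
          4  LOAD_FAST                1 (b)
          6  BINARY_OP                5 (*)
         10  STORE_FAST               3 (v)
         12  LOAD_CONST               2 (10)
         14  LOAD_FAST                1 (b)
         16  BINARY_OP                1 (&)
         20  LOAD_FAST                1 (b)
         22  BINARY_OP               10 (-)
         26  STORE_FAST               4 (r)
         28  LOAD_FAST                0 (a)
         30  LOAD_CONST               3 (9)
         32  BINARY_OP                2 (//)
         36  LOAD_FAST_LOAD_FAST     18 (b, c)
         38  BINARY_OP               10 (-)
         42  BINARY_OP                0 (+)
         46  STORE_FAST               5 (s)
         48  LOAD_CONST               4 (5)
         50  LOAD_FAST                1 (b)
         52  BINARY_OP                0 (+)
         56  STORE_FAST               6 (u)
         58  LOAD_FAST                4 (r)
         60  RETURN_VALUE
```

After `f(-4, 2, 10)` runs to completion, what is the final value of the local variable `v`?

LOAD_CONST → push 7. Stack: [7]
LOAD_FAST b → push 2. Stack: [7, 2]
BINARY_OP * → 7 * 2 = 14. Stack: [14]
STORE_FAST v → v=14. Stack: []
LOAD_CONST → push 10. Stack: [10]
LOAD_FAST b → push 2. Stack: [10, 2]
BINARY_OP & → 10 & 2 = 2. Stack: [2]
LOAD_FAST b → push 2. Stack: [2, 2]
BINARY_OP - → 2 - 2 = 0. Stack: [0]
STORE_FAST r → r=0. Stack: []
LOAD_FAST a → push -4. Stack: [-4]
LOAD_CONST → push 9. Stack: [-4, 9]
BINARY_OP // → -4 // 9 = -1. Stack: [-1]
LOAD_FAST_LOAD_FAST b,c → push 2,10. Stack: [-1, 2, 10]
BINARY_OP - → 2 - 10 = -8. Stack: [-1, -8]
BINARY_OP + → -1 + -8 = -9. Stack: [-9]
STORE_FAST s → s=-9. Stack: []
LOAD_CONST → push 5. Stack: [5]
LOAD_FAST b → push 2. Stack: [5, 2]
BINARY_OP + → 5 + 2 = 7. Stack: [7]
STORE_FAST u → u=7. Stack: []
LOAD_FAST r → push 0. Stack: [0]
RETURN_VALUE → return 0.

14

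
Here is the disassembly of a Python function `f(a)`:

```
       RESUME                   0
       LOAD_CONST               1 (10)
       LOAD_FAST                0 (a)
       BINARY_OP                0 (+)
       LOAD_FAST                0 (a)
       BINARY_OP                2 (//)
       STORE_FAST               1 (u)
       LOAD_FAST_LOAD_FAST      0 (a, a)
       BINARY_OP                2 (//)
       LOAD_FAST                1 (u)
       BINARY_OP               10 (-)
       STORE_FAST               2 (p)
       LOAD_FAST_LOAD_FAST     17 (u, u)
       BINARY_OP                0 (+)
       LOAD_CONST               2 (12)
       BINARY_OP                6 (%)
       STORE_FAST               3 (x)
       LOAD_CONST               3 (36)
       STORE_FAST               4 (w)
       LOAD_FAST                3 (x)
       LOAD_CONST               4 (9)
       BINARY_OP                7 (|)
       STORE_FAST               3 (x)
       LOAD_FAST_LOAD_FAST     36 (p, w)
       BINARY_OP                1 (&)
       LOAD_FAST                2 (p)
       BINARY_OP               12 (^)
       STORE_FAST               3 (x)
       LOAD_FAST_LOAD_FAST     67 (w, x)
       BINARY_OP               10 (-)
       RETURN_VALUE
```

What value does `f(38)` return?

36

LOAD_CONST → push 10. Stack: [10]
LOAD_FAST a → push 38. Stack: [10, 38]
BINARY_OP + → 10 + 38 = 48. Stack: [48]
LOAD_FAST a → push 38. Stack: [48, 38]
BINARY_OP // → 48 // 38 = 1. Stack: [1]
STORE_FAST u → u=1. Stack: []
LOAD_FAST_LOAD_FAST a,a → push 38,38. Stack: [38, 38]
BINARY_OP // → 38 // 38 = 1. Stack: [1]
LOAD_FAST u → push 1. Stack: [1, 1]
BINARY_OP - → 1 - 1 = 0. Stack: [0]
STORE_FAST p → p=0. Stack: []
LOAD_FAST_LOAD_FAST u,u → push 1,1. Stack: [1, 1]
BINARY_OP + → 1 + 1 = 2. Stack: [2]
LOAD_CONST → push 12. Stack: [2, 12]
BINARY_OP % → 2 % 12 = 2. Stack: [2]
STORE_FAST x → x=2. Stack: []
LOAD_CONST → push 36. Stack: [36]
STORE_FAST w → w=36. Stack: []
LOAD_FAST x → push 2. Stack: [2]
LOAD_CONST → push 9. Stack: [2, 9]
BINARY_OP | → 2 | 9 = 11. Stack: [11]
STORE_FAST x → x=11. Stack: []
LOAD_FAST_LOAD_FAST p,w → push 0,36. Stack: [0, 36]
BINARY_OP & → 0 & 36 = 0. Stack: [0]
LOAD_FAST p → push 0. Stack: [0, 0]
BINARY_OP ^ → 0 ^ 0 = 0. Stack: [0]
STORE_FAST x → x=0. Stack: []
LOAD_FAST_LOAD_FAST w,x → push 36,0. Stack: [36, 0]
BINARY_OP - → 36 - 0 = 36. Stack: [36]
RETURN_VALUE → return 36.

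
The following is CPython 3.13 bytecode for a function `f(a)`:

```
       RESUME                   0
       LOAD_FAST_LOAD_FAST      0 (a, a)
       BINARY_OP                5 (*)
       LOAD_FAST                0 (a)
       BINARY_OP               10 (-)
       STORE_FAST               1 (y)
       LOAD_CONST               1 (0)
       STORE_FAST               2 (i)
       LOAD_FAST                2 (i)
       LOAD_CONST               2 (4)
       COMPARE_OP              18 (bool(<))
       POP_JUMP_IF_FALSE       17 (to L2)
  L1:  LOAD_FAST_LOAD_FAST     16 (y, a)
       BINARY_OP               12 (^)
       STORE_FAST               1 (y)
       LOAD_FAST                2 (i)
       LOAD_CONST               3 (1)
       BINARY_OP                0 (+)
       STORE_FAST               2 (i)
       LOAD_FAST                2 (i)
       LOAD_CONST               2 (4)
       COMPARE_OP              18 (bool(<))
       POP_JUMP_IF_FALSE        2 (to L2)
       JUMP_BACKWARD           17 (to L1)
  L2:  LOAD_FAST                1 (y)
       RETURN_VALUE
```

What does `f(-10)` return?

110

LOAD_FAST_LOAD_FAST a,a → push -10,-10. Stack: [-10, -10]
BINARY_OP * → -10 * -10 = 100. Stack: [100]
LOAD_FAST a → push -10. Stack: [100, -10]
BINARY_OP - → 100 - -10 = 110. Stack: [110]
STORE_FAST y → y=110. Stack: []
LOAD_CONST → push 0. Stack: [0]
STORE_FAST i → i=0. Stack: []
LOAD_FAST i → push 0. Stack: [0]
LOAD_CONST → push 4. Stack: [0, 4]
COMPARE_OP bool(<) → 0 vs 4 = True. Stack: [True]
POP_JUMP_IF_FALSE → pop True; no jump. Stack: []
LOAD_FAST_LOAD_FAST y,a → push 110,-10. Stack: [110, -10]
BINARY_OP ^ → 110 ^ -10 = -104. Stack: [-104]
STORE_FAST y → y=-104. Stack: []
LOAD_FAST i → push 0. Stack: [0]
LOAD_CONST → push 1. Stack: [0, 1]
BINARY_OP + → 0 + 1 = 1. Stack: [1]
STORE_FAST i → i=1. Stack: []
LOAD_FAST i → push 1. Stack: [1]
LOAD_CONST → push 4. Stack: [1, 4]
COMPARE_OP bool(<) → 1 vs 4 = True. Stack: [True]
POP_JUMP_IF_FALSE → pop True; no jump. Stack: []
LOAD_FAST_LOAD_FAST y,a → push -104,-10. Stack: [-104, -10]
BINARY_OP ^ → -104 ^ -10 = 110. Stack: [110]
STORE_FAST y → y=110. Stack: []
LOAD_FAST i → push 1. Stack: [1]
LOAD_CONST → push 1. Stack: [1, 1]
BINARY_OP + → 1 + 1 = 2. Stack: [2]
STORE_FAST i → i=2. Stack: []
LOAD_FAST i → push 2. Stack: [2]
LOAD_CONST → push 4. Stack: [2, 4]
COMPARE_OP bool(<) → 2 vs 4 = True. Stack: [True]
POP_JUMP_IF_FALSE → pop True; no jump. Stack: []
LOAD_FAST_LOAD_FAST y,a → push 110,-10. Stack: [110, -10]
BINARY_OP ^ → 110 ^ -10 = -104. Stack: [-104]
STORE_FAST y → y=-104. Stack: []
LOAD_FAST i → push 2. Stack: [2]
LOAD_CONST → push 1. Stack: [2, 1]
BINARY_OP + → 2 + 1 = 3. Stack: [3]
STORE_FAST i → i=3. Stack: []
LOAD_FAST i → push 3. Stack: [3]
LOAD_CONST → push 4. Stack: [3, 4]
COMPARE_OP bool(<) → 3 vs 4 = True. Stack: [True]
POP_JUMP_IF_FALSE → pop True; no jump. Stack: []
LOAD_FAST_LOAD_FAST y,a → push -104,-10. Stack: [-104, -10]
BINARY_OP ^ → -104 ^ -10 = 110. Stack: [110]
STORE_FAST y → y=110. Stack: []
LOAD_FAST i → push 3. Stack: [3]
LOAD_CONST → push 1. Stack: [3, 1]
BINARY_OP + → 3 + 1 = 4. Stack: [4]
STORE_FAST i → i=4. Stack: []
LOAD_FAST i → push 4. Stack: [4]
LOAD_CONST → push 4. Stack: [4, 4]
COMPARE_OP bool(<) → 4 vs 4 = False. Stack: [False]
POP_JUMP_IF_FALSE → pop False; jump. Stack: []
LOAD_FAST y → push 110. Stack: [110]
RETURN_VALUE → return 110.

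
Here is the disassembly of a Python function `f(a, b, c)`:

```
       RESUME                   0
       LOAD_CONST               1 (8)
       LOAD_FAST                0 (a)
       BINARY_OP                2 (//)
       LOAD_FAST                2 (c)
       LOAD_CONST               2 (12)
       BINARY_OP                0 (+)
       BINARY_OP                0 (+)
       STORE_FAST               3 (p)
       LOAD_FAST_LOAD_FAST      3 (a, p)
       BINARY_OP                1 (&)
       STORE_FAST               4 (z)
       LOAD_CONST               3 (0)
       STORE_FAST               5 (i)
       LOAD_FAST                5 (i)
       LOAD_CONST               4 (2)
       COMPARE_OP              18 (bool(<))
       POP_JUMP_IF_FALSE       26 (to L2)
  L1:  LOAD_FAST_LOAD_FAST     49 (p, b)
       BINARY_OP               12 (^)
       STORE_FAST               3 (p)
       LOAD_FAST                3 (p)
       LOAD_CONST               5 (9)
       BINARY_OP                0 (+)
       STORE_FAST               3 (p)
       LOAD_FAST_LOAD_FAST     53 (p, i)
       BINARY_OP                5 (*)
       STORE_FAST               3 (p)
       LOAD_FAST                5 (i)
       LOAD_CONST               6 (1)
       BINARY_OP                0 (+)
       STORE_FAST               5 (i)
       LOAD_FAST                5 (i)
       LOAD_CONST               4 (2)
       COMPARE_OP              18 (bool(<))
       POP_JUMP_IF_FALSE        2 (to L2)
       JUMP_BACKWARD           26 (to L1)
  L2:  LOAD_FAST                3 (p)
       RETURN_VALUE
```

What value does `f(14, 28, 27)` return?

LOAD_CONST → push 8. Stack: [8]
LOAD_FAST a → push 14. Stack: [8, 14]
BINARY_OP // → 8 // 14 = 0. Stack: [0]
LOAD_FAST c → push 27. Stack: [0, 27]
LOAD_CONST → push 12. Stack: [0, 27, 12]
BINARY_OP + → 27 + 12 = 39. Stack: [0, 39]
BINARY_OP + → 0 + 39 = 39. Stack: [39]
STORE_FAST p → p=39. Stack: []
LOAD_FAST_LOAD_FAST a,p → push 14,39. Stack: [14, 39]
BINARY_OP & → 14 & 39 = 6. Stack: [6]
STORE_FAST z → z=6. Stack: []
LOAD_CONST → push 0. Stack: [0]
STORE_FAST i → i=0. Stack: []
LOAD_FAST i → push 0. Stack: [0]
LOAD_CONST → push 2. Stack: [0, 2]
COMPARE_OP bool(<) → 0 vs 2 = True. Stack: [True]
POP_JUMP_IF_FALSE → pop True; no jump. Stack: []
LOAD_FAST_LOAD_FAST p,b → push 39,28. Stack: [39, 28]
BINARY_OP ^ → 39 ^ 28 = 59. Stack: [59]
STORE_FAST p → p=59. Stack: []
LOAD_FAST p → push 59. Stack: [59]
LOAD_CONST → push 9. Stack: [59, 9]
BINARY_OP + → 59 + 9 = 68. Stack: [68]
STORE_FAST p → p=68. Stack: []
LOAD_FAST_LOAD_FAST p,i → push 68,0. Stack: [68, 0]
BINARY_OP * → 68 * 0 = 0. Stack: [0]
STORE_FAST p → p=0. Stack: []
LOAD_FAST i → push 0. Stack: [0]
LOAD_CONST → push 1. Stack: [0, 1]
BINARY_OP + → 0 + 1 = 1. Stack: [1]
STORE_FAST i → i=1. Stack: []
LOAD_FAST i → push 1. Stack: [1]
LOAD_CONST → push 2. Stack: [1, 2]
COMPARE_OP bool(<) → 1 vs 2 = True. Stack: [True]
POP_JUMP_IF_FALSE → pop True; no jump. Stack: []
LOAD_FAST_LOAD_FAST p,b → push 0,28. Stack: [0, 28]
BINARY_OP ^ → 0 ^ 28 = 28. Stack: [28]
STORE_FAST p → p=28. Stack: []
LOAD_FAST p → push 28. Stack: [28]
LOAD_CONST → push 9. Stack: [28, 9]
BINARY_OP + → 28 + 9 = 37. Stack: [37]
STORE_FAST p → p=37. Stack: []
LOAD_FAST_LOAD_FAST p,i → push 37,1. Stack: [37, 1]
BINARY_OP * → 37 * 1 = 37. Stack: [37]
STORE_FAST p → p=37. Stack: []
LOAD_FAST i → push 1. Stack: [1]
LOAD_CONST → push 1. Stack: [1, 1]
BINARY_OP + → 1 + 1 = 2. Stack: [2]
STORE_FAST i → i=2. Stack: []
LOAD_FAST i → push 2. Stack: [2]
LOAD_CONST → push 2. Stack: [2, 2]
COMPARE_OP bool(<) → 2 vs 2 = False. Stack: [False]
POP_JUMP_IF_FALSE → pop False; jump. Stack: []
LOAD_FAST p → push 37. Stack: [37]
RETURN_VALUE → return 37.

37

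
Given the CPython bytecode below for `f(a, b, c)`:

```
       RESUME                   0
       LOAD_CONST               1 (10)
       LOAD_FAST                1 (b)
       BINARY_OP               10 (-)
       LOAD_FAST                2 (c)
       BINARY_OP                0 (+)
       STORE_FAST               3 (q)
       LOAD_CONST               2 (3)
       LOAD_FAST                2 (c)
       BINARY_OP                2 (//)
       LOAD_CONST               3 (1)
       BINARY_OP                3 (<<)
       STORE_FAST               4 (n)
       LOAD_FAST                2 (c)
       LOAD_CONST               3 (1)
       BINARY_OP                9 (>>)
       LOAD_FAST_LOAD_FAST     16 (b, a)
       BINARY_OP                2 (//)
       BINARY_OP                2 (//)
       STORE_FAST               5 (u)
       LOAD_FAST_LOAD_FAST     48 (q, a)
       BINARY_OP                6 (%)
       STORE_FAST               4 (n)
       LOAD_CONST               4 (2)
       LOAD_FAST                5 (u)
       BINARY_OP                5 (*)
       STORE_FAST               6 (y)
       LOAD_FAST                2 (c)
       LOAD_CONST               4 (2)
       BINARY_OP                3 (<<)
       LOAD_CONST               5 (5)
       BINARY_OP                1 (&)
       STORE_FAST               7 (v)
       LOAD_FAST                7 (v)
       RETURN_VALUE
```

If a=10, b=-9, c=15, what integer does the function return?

4

LOAD_CONST → push 10. Stack: [10]
LOAD_FAST b → push -9. Stack: [10, -9]
BINARY_OP - → 10 - -9 = 19. Stack: [19]
LOAD_FAST c → push 15. Stack: [19, 15]
BINARY_OP + → 19 + 15 = 34. Stack: [34]
STORE_FAST q → q=34. Stack: []
LOAD_CONST → push 3. Stack: [3]
LOAD_FAST c → push 15. Stack: [3, 15]
BINARY_OP // → 3 // 15 = 0. Stack: [0]
LOAD_CONST → push 1. Stack: [0, 1]
BINARY_OP << → 0 << 1 = 0. Stack: [0]
STORE_FAST n → n=0. Stack: []
LOAD_FAST c → push 15. Stack: [15]
LOAD_CONST → push 1. Stack: [15, 1]
BINARY_OP >> → 15 >> 1 = 7. Stack: [7]
LOAD_FAST_LOAD_FAST b,a → push -9,10. Stack: [7, -9, 10]
BINARY_OP // → -9 // 10 = -1. Stack: [7, -1]
BINARY_OP // → 7 // -1 = -7. Stack: [-7]
STORE_FAST u → u=-7. Stack: []
LOAD_FAST_LOAD_FAST q,a → push 34,10. Stack: [34, 10]
BINARY_OP % → 34 % 10 = 4. Stack: [4]
STORE_FAST n → n=4. Stack: []
LOAD_CONST → push 2. Stack: [2]
LOAD_FAST u → push -7. Stack: [2, -7]
BINARY_OP * → 2 * -7 = -14. Stack: [-14]
STORE_FAST y → y=-14. Stack: []
LOAD_FAST c → push 15. Stack: [15]
LOAD_CONST → push 2. Stack: [15, 2]
BINARY_OP << → 15 << 2 = 60. Stack: [60]
LOAD_CONST → push 5. Stack: [60, 5]
BINARY_OP & → 60 & 5 = 4. Stack: [4]
STORE_FAST v → v=4. Stack: []
LOAD_FAST v → push 4. Stack: [4]
RETURN_VALUE → return 4.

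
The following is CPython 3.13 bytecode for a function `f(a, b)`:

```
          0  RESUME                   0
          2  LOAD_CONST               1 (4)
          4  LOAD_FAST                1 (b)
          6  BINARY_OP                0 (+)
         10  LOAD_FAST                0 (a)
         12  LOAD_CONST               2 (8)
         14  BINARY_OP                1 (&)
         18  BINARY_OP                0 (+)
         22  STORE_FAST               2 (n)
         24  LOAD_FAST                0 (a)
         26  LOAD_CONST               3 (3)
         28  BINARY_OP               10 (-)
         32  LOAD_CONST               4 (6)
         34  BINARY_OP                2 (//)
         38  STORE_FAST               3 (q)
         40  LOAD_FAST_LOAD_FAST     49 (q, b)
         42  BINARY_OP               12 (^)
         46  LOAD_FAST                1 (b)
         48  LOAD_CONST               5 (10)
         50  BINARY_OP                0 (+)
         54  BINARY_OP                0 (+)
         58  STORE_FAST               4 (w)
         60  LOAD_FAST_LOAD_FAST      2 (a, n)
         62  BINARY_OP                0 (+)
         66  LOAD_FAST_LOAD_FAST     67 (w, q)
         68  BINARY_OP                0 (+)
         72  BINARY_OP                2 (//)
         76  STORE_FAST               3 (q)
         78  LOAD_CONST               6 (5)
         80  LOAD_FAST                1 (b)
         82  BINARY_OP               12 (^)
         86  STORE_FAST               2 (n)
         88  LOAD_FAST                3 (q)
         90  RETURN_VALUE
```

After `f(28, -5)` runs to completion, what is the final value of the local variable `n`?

-2

LOAD_CONST → push 4. Stack: [4]
LOAD_FAST b → push -5. Stack: [4, -5]
BINARY_OP + → 4 + -5 = -1. Stack: [-1]
LOAD_FAST a → push 28. Stack: [-1, 28]
LOAD_CONST → push 8. Stack: [-1, 28, 8]
BINARY_OP & → 28 & 8 = 8. Stack: [-1, 8]
BINARY_OP + → -1 + 8 = 7. Stack: [7]
STORE_FAST n → n=7. Stack: []
LOAD_FAST a → push 28. Stack: [28]
LOAD_CONST → push 3. Stack: [28, 3]
BINARY_OP - → 28 - 3 = 25. Stack: [25]
LOAD_CONST → push 6. Stack: [25, 6]
BINARY_OP // → 25 // 6 = 4. Stack: [4]
STORE_FAST q → q=4. Stack: []
LOAD_FAST_LOAD_FAST q,b → push 4,-5. Stack: [4, -5]
BINARY_OP ^ → 4 ^ -5 = -1. Stack: [-1]
LOAD_FAST b → push -5. Stack: [-1, -5]
LOAD_CONST → push 10. Stack: [-1, -5, 10]
BINARY_OP + → -5 + 10 = 5. Stack: [-1, 5]
BINARY_OP + → -1 + 5 = 4. Stack: [4]
STORE_FAST w → w=4. Stack: []
LOAD_FAST_LOAD_FAST a,n → push 28,7. Stack: [28, 7]
BINARY_OP + → 28 + 7 = 35. Stack: [35]
LOAD_FAST_LOAD_FAST w,q → push 4,4. Stack: [35, 4, 4]
BINARY_OP + → 4 + 4 = 8. Stack: [35, 8]
BINARY_OP // → 35 // 8 = 4. Stack: [4]
STORE_FAST q → q=4. Stack: []
LOAD_CONST → push 5. Stack: [5]
LOAD_FAST b → push -5. Stack: [5, -5]
BINARY_OP ^ → 5 ^ -5 = -2. Stack: [-2]
STORE_FAST n → n=-2. Stack: []
LOAD_FAST q → push 4. Stack: [4]
RETURN_VALUE → return 4.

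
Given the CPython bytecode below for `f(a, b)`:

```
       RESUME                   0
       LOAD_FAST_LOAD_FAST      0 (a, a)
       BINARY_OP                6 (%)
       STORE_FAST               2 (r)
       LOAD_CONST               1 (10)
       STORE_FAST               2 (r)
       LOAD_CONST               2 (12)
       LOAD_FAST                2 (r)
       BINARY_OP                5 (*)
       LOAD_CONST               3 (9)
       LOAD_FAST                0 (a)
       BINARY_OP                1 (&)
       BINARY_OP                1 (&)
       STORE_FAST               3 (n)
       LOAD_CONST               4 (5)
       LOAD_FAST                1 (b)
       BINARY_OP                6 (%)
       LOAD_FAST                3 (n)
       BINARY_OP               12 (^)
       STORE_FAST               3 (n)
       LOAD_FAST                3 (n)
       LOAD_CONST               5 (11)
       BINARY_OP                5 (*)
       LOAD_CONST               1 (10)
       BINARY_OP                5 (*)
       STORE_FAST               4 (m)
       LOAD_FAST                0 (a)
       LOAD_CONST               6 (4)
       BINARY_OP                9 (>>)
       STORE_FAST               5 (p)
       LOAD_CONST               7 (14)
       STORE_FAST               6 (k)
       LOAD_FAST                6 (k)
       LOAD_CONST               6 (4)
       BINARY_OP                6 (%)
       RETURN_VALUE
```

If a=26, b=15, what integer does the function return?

2

LOAD_FAST_LOAD_FAST a,a → push 26,26. Stack: [26, 26]
BINARY_OP % → 26 % 26 = 0. Stack: [0]
STORE_FAST r → r=0. Stack: []
LOAD_CONST → push 10. Stack: [10]
STORE_FAST r → r=10. Stack: []
LOAD_CONST → push 12. Stack: [12]
LOAD_FAST r → push 10. Stack: [12, 10]
BINARY_OP * → 12 * 10 = 120. Stack: [120]
LOAD_CONST → push 9. Stack: [120, 9]
LOAD_FAST a → push 26. Stack: [120, 9, 26]
BINARY_OP & → 9 & 26 = 8. Stack: [120, 8]
BINARY_OP & → 120 & 8 = 8. Stack: [8]
STORE_FAST n → n=8. Stack: []
LOAD_CONST → push 5. Stack: [5]
LOAD_FAST b → push 15. Stack: [5, 15]
BINARY_OP % → 5 % 15 = 5. Stack: [5]
LOAD_FAST n → push 8. Stack: [5, 8]
BINARY_OP ^ → 5 ^ 8 = 13. Stack: [13]
STORE_FAST n → n=13. Stack: []
LOAD_FAST n → push 13. Stack: [13]
LOAD_CONST → push 11. Stack: [13, 11]
BINARY_OP * → 13 * 11 = 143. Stack: [143]
LOAD_CONST → push 10. Stack: [143, 10]
BINARY_OP * → 143 * 10 = 1430. Stack: [1430]
STORE_FAST m → m=1430. Stack: []
LOAD_FAST a → push 26. Stack: [26]
LOAD_CONST → push 4. Stack: [26, 4]
BINARY_OP >> → 26 >> 4 = 1. Stack: [1]
STORE_FAST p → p=1. Stack: []
LOAD_CONST → push 14. Stack: [14]
STORE_FAST k → k=14. Stack: []
LOAD_FAST k → push 14. Stack: [14]
LOAD_CONST → push 4. Stack: [14, 4]
BINARY_OP % → 14 % 4 = 2. Stack: [2]
RETURN_VALUE → return 2.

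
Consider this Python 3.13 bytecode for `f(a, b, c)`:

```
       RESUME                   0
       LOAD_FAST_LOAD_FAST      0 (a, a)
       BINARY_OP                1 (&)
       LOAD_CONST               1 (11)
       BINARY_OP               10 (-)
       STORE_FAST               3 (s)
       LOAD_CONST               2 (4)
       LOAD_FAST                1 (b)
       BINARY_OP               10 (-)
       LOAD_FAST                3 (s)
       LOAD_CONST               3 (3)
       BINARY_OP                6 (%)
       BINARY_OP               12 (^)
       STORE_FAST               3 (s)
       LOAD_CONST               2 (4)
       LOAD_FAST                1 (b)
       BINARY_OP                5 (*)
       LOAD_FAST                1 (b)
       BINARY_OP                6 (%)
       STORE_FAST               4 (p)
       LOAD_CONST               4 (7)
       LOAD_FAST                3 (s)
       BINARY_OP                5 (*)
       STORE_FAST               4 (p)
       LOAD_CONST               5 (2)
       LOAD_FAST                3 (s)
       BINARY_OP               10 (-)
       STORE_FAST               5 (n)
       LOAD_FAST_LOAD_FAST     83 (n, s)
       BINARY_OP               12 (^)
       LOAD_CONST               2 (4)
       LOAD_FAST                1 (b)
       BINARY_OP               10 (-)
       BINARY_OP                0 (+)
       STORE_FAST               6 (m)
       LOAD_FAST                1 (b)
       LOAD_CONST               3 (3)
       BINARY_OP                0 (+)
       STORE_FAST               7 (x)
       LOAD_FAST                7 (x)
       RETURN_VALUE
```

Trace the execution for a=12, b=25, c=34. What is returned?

LOAD_FAST_LOAD_FAST a,a → push 12,12. Stack: [12, 12]
BINARY_OP & → 12 & 12 = 12. Stack: [12]
LOAD_CONST → push 11. Stack: [12, 11]
BINARY_OP - → 12 - 11 = 1. Stack: [1]
STORE_FAST s → s=1. Stack: []
LOAD_CONST → push 4. Stack: [4]
LOAD_FAST b → push 25. Stack: [4, 25]
BINARY_OP - → 4 - 25 = -21. Stack: [-21]
LOAD_FAST s → push 1. Stack: [-21, 1]
LOAD_CONST → push 3. Stack: [-21, 1, 3]
BINARY_OP % → 1 % 3 = 1. Stack: [-21, 1]
BINARY_OP ^ → -21 ^ 1 = -22. Stack: [-22]
STORE_FAST s → s=-22. Stack: []
LOAD_CONST → push 4. Stack: [4]
LOAD_FAST b → push 25. Stack: [4, 25]
BINARY_OP * → 4 * 25 = 100. Stack: [100]
LOAD_FAST b → push 25. Stack: [100, 25]
BINARY_OP % → 100 % 25 = 0. Stack: [0]
STORE_FAST p → p=0. Stack: []
LOAD_CONST → push 7. Stack: [7]
LOAD_FAST s → push -22. Stack: [7, -22]
BINARY_OP * → 7 * -22 = -154. Stack: [-154]
STORE_FAST p → p=-154. Stack: []
LOAD_CONST → push 2. Stack: [2]
LOAD_FAST s → push -22. Stack: [2, -22]
BINARY_OP - → 2 - -22 = 24. Stack: [24]
STORE_FAST n → n=24. Stack: []
LOAD_FAST_LOAD_FAST n,s → push 24,-22. Stack: [24, -22]
BINARY_OP ^ → 24 ^ -22 = -14. Stack: [-14]
LOAD_CONST → push 4. Stack: [-14, 4]
LOAD_FAST b → push 25. Stack: [-14, 4, 25]
BINARY_OP - → 4 - 25 = -21. Stack: [-14, -21]
BINARY_OP + → -14 + -21 = -35. Stack: [-35]
STORE_FAST m → m=-35. Stack: []
LOAD_FAST b → push 25. Stack: [25]
LOAD_CONST → push 3. Stack: [25, 3]
BINARY_OP + → 25 + 3 = 28. Stack: [28]
STORE_FAST x → x=28. Stack: []
LOAD_FAST x → push 28. Stack: [28]
RETURN_VALUE → return 28.

28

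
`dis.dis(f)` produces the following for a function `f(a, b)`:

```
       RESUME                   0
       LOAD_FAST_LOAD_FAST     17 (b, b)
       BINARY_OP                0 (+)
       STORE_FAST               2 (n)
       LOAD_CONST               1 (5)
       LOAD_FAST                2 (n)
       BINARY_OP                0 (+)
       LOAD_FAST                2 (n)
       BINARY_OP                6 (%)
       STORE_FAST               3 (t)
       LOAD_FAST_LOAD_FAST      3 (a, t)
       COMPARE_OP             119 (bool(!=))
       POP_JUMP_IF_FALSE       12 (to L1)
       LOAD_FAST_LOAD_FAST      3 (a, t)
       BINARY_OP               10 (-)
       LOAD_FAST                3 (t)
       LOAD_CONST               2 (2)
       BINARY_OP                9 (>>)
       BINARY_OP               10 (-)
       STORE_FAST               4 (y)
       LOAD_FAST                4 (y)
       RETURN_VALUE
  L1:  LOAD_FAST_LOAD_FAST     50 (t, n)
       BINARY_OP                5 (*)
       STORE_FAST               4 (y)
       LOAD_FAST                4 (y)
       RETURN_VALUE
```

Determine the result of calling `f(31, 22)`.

LOAD_FAST_LOAD_FAST b,b → push 22,22. Stack: [22, 22]
BINARY_OP + → 22 + 22 = 44. Stack: [44]
STORE_FAST n → n=44. Stack: []
LOAD_CONST → push 5. Stack: [5]
LOAD_FAST n → push 44. Stack: [5, 44]
BINARY_OP + → 5 + 44 = 49. Stack: [49]
LOAD_FAST n → push 44. Stack: [49, 44]
BINARY_OP % → 49 % 44 = 5. Stack: [5]
STORE_FAST t → t=5. Stack: []
LOAD_FAST_LOAD_FAST a,t → push 31,5. Stack: [31, 5]
COMPARE_OP bool(!=) → 31 vs 5 = True. Stack: [True]
POP_JUMP_IF_FALSE → pop True; no jump. Stack: []
LOAD_FAST_LOAD_FAST a,t → push 31,5. Stack: [31, 5]
BINARY_OP - → 31 - 5 = 26. Stack: [26]
LOAD_FAST t → push 5. Stack: [26, 5]
LOAD_CONST → push 2. Stack: [26, 5, 2]
BINARY_OP >> → 5 >> 2 = 1. Stack: [26, 1]
BINARY_OP - → 26 - 1 = 25. Stack: [25]
STORE_FAST y → y=25. Stack: []
LOAD_FAST y → push 25. Stack: [25]
RETURN_VALUE → return 25.

25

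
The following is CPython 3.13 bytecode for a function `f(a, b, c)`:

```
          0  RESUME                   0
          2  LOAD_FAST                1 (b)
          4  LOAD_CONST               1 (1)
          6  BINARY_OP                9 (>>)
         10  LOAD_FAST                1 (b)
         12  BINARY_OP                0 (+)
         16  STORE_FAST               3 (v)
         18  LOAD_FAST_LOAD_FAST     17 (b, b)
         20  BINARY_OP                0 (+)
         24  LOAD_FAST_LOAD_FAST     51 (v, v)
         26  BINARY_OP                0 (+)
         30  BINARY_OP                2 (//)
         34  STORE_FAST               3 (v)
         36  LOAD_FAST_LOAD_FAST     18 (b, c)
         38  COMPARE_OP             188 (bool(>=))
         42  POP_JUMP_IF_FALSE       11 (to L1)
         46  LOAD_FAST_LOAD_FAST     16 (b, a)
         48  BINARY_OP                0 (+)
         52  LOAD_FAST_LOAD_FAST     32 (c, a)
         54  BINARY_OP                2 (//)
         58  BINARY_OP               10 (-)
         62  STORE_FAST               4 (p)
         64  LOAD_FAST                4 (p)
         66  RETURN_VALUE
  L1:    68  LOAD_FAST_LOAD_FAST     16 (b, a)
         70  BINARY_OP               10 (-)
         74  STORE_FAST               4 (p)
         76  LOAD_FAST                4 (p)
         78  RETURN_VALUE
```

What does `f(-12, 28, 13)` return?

18

LOAD_FAST b → push 28. Stack: [28]
LOAD_CONST → push 1. Stack: [28, 1]
BINARY_OP >> → 28 >> 1 = 14. Stack: [14]
LOAD_FAST b → push 28. Stack: [14, 28]
BINARY_OP + → 14 + 28 = 42. Stack: [42]
STORE_FAST v → v=42. Stack: []
LOAD_FAST_LOAD_FAST b,b → push 28,28. Stack: [28, 28]
BINARY_OP + → 28 + 28 = 56. Stack: [56]
LOAD_FAST_LOAD_FAST v,v → push 42,42. Stack: [56, 42, 42]
BINARY_OP + → 42 + 42 = 84. Stack: [56, 84]
BINARY_OP // → 56 // 84 = 0. Stack: [0]
STORE_FAST v → v=0. Stack: []
LOAD_FAST_LOAD_FAST b,c → push 28,13. Stack: [28, 13]
COMPARE_OP bool(>=) → 28 vs 13 = True. Stack: [True]
POP_JUMP_IF_FALSE → pop True; no jump. Stack: []
LOAD_FAST_LOAD_FAST b,a → push 28,-12. Stack: [28, -12]
BINARY_OP + → 28 + -12 = 16. Stack: [16]
LOAD_FAST_LOAD_FAST c,a → push 13,-12. Stack: [16, 13, -12]
BINARY_OP // → 13 // -12 = -2. Stack: [16, -2]
BINARY_OP - → 16 - -2 = 18. Stack: [18]
STORE_FAST p → p=18. Stack: []
LOAD_FAST p → push 18. Stack: [18]
RETURN_VALUE → return 18.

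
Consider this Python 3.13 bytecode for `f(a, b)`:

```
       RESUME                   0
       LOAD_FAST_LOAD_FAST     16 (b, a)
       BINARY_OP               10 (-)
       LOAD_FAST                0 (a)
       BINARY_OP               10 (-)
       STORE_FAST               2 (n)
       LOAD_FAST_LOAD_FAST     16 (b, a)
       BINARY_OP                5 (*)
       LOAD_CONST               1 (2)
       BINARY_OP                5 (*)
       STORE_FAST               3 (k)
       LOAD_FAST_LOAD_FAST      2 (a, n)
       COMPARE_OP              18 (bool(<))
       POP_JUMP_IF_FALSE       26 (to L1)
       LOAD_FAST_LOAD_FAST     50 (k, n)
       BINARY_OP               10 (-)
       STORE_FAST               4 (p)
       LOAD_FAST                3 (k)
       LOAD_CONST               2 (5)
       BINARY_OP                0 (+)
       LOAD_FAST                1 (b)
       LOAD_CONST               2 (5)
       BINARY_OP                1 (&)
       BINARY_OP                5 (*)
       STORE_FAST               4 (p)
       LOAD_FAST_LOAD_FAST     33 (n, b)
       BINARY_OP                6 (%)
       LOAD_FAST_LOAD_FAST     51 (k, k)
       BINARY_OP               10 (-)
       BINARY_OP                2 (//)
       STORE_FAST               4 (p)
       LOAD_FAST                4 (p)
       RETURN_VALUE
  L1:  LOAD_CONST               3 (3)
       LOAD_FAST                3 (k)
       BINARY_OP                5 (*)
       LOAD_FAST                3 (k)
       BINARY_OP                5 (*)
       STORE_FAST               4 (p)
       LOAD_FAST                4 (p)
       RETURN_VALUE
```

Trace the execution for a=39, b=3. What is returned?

LOAD_FAST_LOAD_FAST b,a → push 3,39. Stack: [3, 39]
BINARY_OP - → 3 - 39 = -36. Stack: [-36]
LOAD_FAST a → push 39. Stack: [-36, 39]
BINARY_OP - → -36 - 39 = -75. Stack: [-75]
STORE_FAST n → n=-75. Stack: []
LOAD_FAST_LOAD_FAST b,a → push 3,39. Stack: [3, 39]
BINARY_OP * → 3 * 39 = 117. Stack: [117]
LOAD_CONST → push 2. Stack: [117, 2]
BINARY_OP * → 117 * 2 = 234. Stack: [234]
STORE_FAST k → k=234. Stack: []
LOAD_FAST_LOAD_FAST a,n → push 39,-75. Stack: [39, -75]
COMPARE_OP bool(<) → 39 vs -75 = False. Stack: [False]
POP_JUMP_IF_FALSE → pop False; jump. Stack: []
LOAD_CONST → push 3. Stack: [3]
LOAD_FAST k → push 234. Stack: [3, 234]
BINARY_OP * → 3 * 234 = 702. Stack: [702]
LOAD_FAST k → push 234. Stack: [702, 234]
BINARY_OP * → 702 * 234 = 164268. Stack: [164268]
STORE_FAST p → p=164268. Stack: []
LOAD_FAST p → push 164268. Stack: [164268]
RETURN_VALUE → return 164268.

164268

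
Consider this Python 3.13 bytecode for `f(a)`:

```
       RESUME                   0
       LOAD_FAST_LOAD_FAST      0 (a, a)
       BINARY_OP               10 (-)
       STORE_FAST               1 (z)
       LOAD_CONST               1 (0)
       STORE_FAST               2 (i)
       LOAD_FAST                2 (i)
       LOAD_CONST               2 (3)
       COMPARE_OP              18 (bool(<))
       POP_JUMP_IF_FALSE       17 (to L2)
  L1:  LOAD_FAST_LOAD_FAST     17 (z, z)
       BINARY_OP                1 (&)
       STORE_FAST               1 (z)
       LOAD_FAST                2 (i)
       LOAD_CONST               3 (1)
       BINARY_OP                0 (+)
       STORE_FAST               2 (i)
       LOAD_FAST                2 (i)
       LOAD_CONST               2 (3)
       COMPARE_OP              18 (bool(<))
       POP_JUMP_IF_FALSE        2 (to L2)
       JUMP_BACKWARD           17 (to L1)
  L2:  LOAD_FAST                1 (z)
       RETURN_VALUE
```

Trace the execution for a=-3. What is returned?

0

LOAD_FAST_LOAD_FAST a,a → push -3,-3. Stack: [-3, -3]
BINARY_OP - → -3 - -3 = 0. Stack: [0]
STORE_FAST z → z=0. Stack: []
LOAD_CONST → push 0. Stack: [0]
STORE_FAST i → i=0. Stack: []
LOAD_FAST i → push 0. Stack: [0]
LOAD_CONST → push 3. Stack: [0, 3]
COMPARE_OP bool(<) → 0 vs 3 = True. Stack: [True]
POP_JUMP_IF_FALSE → pop True; no jump. Stack: []
LOAD_FAST_LOAD_FAST z,z → push 0,0. Stack: [0, 0]
BINARY_OP & → 0 & 0 = 0. Stack: [0]
STORE_FAST z → z=0. Stack: []
LOAD_FAST i → push 0. Stack: [0]
LOAD_CONST → push 1. Stack: [0, 1]
BINARY_OP + → 0 + 1 = 1. Stack: [1]
STORE_FAST i → i=1. Stack: []
LOAD_FAST i → push 1. Stack: [1]
LOAD_CONST → push 3. Stack: [1, 3]
COMPARE_OP bool(<) → 1 vs 3 = True. Stack: [True]
POP_JUMP_IF_FALSE → pop True; no jump. Stack: []
LOAD_FAST_LOAD_FAST z,z → push 0,0. Stack: [0, 0]
BINARY_OP & → 0 & 0 = 0. Stack: [0]
STORE_FAST z → z=0. Stack: []
LOAD_FAST i → push 1. Stack: [1]
LOAD_CONST → push 1. Stack: [1, 1]
BINARY_OP + → 1 + 1 = 2. Stack: [2]
STORE_FAST i → i=2. Stack: []
LOAD_FAST i → push 2. Stack: [2]
LOAD_CONST → push 3. Stack: [2, 3]
COMPARE_OP bool(<) → 2 vs 3 = True. Stack: [True]
POP_JUMP_IF_FALSE → pop True; no jump. Stack: []
LOAD_FAST_LOAD_FAST z,z → push 0,0. Stack: [0, 0]
BINARY_OP & → 0 & 0 = 0. Stack: [0]
STORE_FAST z → z=0. Stack: []
LOAD_FAST i → push 2. Stack: [2]
LOAD_CONST → push 1. Stack: [2, 1]
BINARY_OP + → 2 + 1 = 3. Stack: [3]
STORE_FAST i → i=3. Stack: []
LOAD_FAST i → push 3. Stack: [3]
LOAD_CONST → push 3. Stack: [3, 3]
COMPARE_OP bool(<) → 3 vs 3 = False. Stack: [False]
POP_JUMP_IF_FALSE → pop False; jump. Stack: []
LOAD_FAST z → push 0. Stack: [0]
RETURN_VALUE → return 0.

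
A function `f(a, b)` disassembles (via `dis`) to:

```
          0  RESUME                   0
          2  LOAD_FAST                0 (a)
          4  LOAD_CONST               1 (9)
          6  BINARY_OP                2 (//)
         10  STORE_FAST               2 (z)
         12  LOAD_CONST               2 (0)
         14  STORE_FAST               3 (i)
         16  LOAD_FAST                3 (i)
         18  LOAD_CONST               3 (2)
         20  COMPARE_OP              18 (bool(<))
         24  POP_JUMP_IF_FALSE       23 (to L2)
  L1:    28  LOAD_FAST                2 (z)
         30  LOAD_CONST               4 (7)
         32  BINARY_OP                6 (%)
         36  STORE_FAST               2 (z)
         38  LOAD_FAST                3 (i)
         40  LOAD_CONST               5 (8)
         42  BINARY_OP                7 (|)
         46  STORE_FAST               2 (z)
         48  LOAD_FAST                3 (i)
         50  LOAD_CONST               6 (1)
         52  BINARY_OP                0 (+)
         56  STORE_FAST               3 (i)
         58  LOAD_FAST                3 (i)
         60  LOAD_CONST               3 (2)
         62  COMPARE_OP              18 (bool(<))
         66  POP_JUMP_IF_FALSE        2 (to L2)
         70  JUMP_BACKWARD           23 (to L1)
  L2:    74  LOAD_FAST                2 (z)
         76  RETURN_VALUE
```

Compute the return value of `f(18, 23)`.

LOAD_FAST a → push 18. Stack: [18]
LOAD_CONST → push 9. Stack: [18, 9]
BINARY_OP // → 18 // 9 = 2. Stack: [2]
STORE_FAST z → z=2. Stack: []
LOAD_CONST → push 0. Stack: [0]
STORE_FAST i → i=0. Stack: []
LOAD_FAST i → push 0. Stack: [0]
LOAD_CONST → push 2. Stack: [0, 2]
COMPARE_OP bool(<) → 0 vs 2 = True. Stack: [True]
POP_JUMP_IF_FALSE → pop True; no jump. Stack: []
LOAD_FAST z → push 2. Stack: [2]
LOAD_CONST → push 7. Stack: [2, 7]
BINARY_OP % → 2 % 7 = 2. Stack: [2]
STORE_FAST z → z=2. Stack: []
LOAD_FAST i → push 0. Stack: [0]
LOAD_CONST → push 8. Stack: [0, 8]
BINARY_OP | → 0 | 8 = 8. Stack: [8]
STORE_FAST z → z=8. Stack: []
LOAD_FAST i → push 0. Stack: [0]
LOAD_CONST → push 1. Stack: [0, 1]
BINARY_OP + → 0 + 1 = 1. Stack: [1]
STORE_FAST i → i=1. Stack: []
LOAD_FAST i → push 1. Stack: [1]
LOAD_CONST → push 2. Stack: [1, 2]
COMPARE_OP bool(<) → 1 vs 2 = True. Stack: [True]
POP_JUMP_IF_FALSE → pop True; no jump. Stack: []
LOAD_FAST z → push 8. Stack: [8]
LOAD_CONST → push 7. Stack: [8, 7]
BINARY_OP % → 8 % 7 = 1. Stack: [1]
STORE_FAST z → z=1. Stack: []
LOAD_FAST i → push 1. Stack: [1]
LOAD_CONST → push 8. Stack: [1, 8]
BINARY_OP | → 1 | 8 = 9. Stack: [9]
STORE_FAST z → z=9. Stack: []
LOAD_FAST i → push 1. Stack: [1]
LOAD_CONST → push 1. Stack: [1, 1]
BINARY_OP + → 1 + 1 = 2. Stack: [2]
STORE_FAST i → i=2. Stack: []
LOAD_FAST i → push 2. Stack: [2]
LOAD_CONST → push 2. Stack: [2, 2]
COMPARE_OP bool(<) → 2 vs 2 = False. Stack: [False]
POP_JUMP_IF_FALSE → pop False; jump. Stack: []
LOAD_FAST z → push 9. Stack: [9]
RETURN_VALUE → return 9.

9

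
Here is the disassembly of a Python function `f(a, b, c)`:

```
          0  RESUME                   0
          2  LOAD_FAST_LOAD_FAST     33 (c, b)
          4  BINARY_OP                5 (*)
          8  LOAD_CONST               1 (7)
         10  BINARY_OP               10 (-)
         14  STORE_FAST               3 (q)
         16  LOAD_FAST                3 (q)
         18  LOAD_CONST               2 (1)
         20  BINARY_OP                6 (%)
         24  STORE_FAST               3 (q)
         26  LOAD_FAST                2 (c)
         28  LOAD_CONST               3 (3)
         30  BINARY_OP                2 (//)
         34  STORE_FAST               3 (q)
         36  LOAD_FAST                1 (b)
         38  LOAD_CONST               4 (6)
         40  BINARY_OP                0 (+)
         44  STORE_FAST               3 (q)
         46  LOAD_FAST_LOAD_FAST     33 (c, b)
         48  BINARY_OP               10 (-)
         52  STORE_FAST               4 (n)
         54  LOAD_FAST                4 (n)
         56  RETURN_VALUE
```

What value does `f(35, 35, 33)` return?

-2

LOAD_FAST_LOAD_FAST c,b → push 33,35. Stack: [33, 35]
BINARY_OP * → 33 * 35 = 1155. Stack: [1155]
LOAD_CONST → push 7. Stack: [1155, 7]
BINARY_OP - → 1155 - 7 = 1148. Stack: [1148]
STORE_FAST q → q=1148. Stack: []
LOAD_FAST q → push 1148. Stack: [1148]
LOAD_CONST → push 1. Stack: [1148, 1]
BINARY_OP % → 1148 % 1 = 0. Stack: [0]
STORE_FAST q → q=0. Stack: []
LOAD_FAST c → push 33. Stack: [33]
LOAD_CONST → push 3. Stack: [33, 3]
BINARY_OP // → 33 // 3 = 11. Stack: [11]
STORE_FAST q → q=11. Stack: []
LOAD_FAST b → push 35. Stack: [35]
LOAD_CONST → push 6. Stack: [35, 6]
BINARY_OP + → 35 + 6 = 41. Stack: [41]
STORE_FAST q → q=41. Stack: []
LOAD_FAST_LOAD_FAST c,b → push 33,35. Stack: [33, 35]
BINARY_OP - → 33 - 35 = -2. Stack: [-2]
STORE_FAST n → n=-2. Stack: []
LOAD_FAST n → push -2. Stack: [-2]
RETURN_VALUE → return -2.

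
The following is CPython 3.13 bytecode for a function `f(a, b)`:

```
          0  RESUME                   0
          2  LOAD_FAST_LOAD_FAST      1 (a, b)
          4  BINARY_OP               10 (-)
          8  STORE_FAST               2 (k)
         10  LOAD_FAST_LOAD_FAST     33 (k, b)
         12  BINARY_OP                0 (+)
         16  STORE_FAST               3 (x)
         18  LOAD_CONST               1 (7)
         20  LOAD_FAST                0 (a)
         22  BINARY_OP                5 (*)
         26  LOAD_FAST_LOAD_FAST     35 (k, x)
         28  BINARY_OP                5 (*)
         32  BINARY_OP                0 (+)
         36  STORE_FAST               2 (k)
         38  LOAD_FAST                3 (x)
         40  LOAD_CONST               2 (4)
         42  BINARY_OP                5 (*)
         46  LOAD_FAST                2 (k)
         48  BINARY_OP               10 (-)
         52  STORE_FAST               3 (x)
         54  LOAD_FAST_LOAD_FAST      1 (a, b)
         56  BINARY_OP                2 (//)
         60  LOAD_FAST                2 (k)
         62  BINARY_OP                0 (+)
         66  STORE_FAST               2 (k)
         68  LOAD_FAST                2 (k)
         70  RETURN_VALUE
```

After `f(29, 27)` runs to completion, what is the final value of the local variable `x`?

-145

LOAD_FAST_LOAD_FAST a,b → push 29,27. Stack: [29, 27]
BINARY_OP - → 29 - 27 = 2. Stack: [2]
STORE_FAST k → k=2. Stack: []
LOAD_FAST_LOAD_FAST k,b → push 2,27. Stack: [2, 27]
BINARY_OP + → 2 + 27 = 29. Stack: [29]
STORE_FAST x → x=29. Stack: []
LOAD_CONST → push 7. Stack: [7]
LOAD_FAST a → push 29. Stack: [7, 29]
BINARY_OP * → 7 * 29 = 203. Stack: [203]
LOAD_FAST_LOAD_FAST k,x → push 2,29. Stack: [203, 2, 29]
BINARY_OP * → 2 * 29 = 58. Stack: [203, 58]
BINARY_OP + → 203 + 58 = 261. Stack: [261]
STORE_FAST k → k=261. Stack: []
LOAD_FAST x → push 29. Stack: [29]
LOAD_CONST → push 4. Stack: [29, 4]
BINARY_OP * → 29 * 4 = 116. Stack: [116]
LOAD_FAST k → push 261. Stack: [116, 261]
BINARY_OP - → 116 - 261 = -145. Stack: [-145]
STORE_FAST x → x=-145. Stack: []
LOAD_FAST_LOAD_FAST a,b → push 29,27. Stack: [29, 27]
BINARY_OP // → 29 // 27 = 1. Stack: [1]
LOAD_FAST k → push 261. Stack: [1, 261]
BINARY_OP + → 1 + 261 = 262. Stack: [262]
STORE_FAST k → k=262. Stack: []
LOAD_FAST k → push 262. Stack: [262]
RETURN_VALUE → return 262.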